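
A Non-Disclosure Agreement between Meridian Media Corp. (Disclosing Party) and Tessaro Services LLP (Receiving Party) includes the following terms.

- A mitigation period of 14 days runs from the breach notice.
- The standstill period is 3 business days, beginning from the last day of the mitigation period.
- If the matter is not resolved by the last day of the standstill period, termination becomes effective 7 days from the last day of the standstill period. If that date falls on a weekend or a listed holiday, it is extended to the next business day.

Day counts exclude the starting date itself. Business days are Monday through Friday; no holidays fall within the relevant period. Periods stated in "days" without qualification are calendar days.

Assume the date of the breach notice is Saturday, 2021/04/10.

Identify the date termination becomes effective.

2021/05/05

The last day of the mitigation period: 2021/04/10 + 14 days = 2021/04/24.
From Saturday, 2021/04/24, 3 business days (Apr 26, Apr 27, Apr 28, skipping weekends) brings us to Wednesday, 2021/04/28, which is the last day of the standstill period.
The date termination becomes effective: 7 calendar days after 2021/04/28 is 2021/05/05. 2021/05/05 is a Wednesday, so no roll-forward applies.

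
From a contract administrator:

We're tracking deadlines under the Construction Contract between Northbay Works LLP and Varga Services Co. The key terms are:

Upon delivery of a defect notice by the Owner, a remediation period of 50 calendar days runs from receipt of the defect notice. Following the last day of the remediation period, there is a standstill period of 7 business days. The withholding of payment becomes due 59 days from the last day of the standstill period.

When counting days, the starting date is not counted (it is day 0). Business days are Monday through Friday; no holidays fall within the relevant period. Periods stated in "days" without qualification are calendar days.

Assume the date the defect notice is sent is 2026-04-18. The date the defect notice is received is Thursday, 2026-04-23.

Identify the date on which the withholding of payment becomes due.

2026-08-21

Adding 50 calendar days to 2026-04-23 gives 2026-06-12, which is the last day of the remediation period.
The last day of the standstill period: 7 business days after Friday, 2026-06-12, skipping weekends — Jun 15, Jun 16, Jun 17, Jun 18, Jun 19, Jun 22, Jun 23 — lands on Tuesday, 2026-06-23.
The date on which the withholding of payment becomes due: 59 calendar days after 2026-06-23 is 2026-08-21.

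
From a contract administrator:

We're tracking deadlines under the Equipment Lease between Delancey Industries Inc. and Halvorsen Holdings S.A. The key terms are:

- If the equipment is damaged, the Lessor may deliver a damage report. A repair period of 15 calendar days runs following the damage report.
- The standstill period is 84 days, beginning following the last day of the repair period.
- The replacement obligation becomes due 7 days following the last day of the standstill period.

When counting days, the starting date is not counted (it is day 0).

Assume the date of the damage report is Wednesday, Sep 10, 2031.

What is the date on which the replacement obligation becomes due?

The last day of the repair period: 15 calendar days after Sep 10, 2031 is Sep 25, 2031.
The last day of the standstill period: Sep 25, 2031 + 84 days = Dec 18, 2031.
Adding 7 calendar days to Dec 18, 2031 gives Dec 25, 2031, which is the date on which the replacement obligation becomes due.

Dec 25, 2031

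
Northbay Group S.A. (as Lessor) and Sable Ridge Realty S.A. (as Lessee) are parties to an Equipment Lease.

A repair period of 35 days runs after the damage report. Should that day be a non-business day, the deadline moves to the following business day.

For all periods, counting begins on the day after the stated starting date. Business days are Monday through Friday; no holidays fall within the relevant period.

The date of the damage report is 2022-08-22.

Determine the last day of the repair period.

Adding 35 calendar days to 2022-08-22 gives 2022-09-26, which is the last day of the repair period. 2022-09-26 is a Monday, so no roll-forward applies.

2022-09-26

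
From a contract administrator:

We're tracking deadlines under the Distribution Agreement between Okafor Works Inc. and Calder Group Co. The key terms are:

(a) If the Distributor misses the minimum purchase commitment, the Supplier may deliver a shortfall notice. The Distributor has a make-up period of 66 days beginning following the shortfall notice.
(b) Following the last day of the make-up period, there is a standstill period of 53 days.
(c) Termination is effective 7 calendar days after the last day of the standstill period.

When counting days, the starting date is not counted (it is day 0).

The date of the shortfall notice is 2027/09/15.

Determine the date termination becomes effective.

2028/01/19

The last day of the make-up period: 2027/09/15 + 66 days = 2027/11/20.
Adding 53 calendar days to 2027/11/20 gives 2028/01/12, which is the last day of the standstill period.
The date termination becomes effective: 7 calendar days after 2028/01/12 is 2028/01/19.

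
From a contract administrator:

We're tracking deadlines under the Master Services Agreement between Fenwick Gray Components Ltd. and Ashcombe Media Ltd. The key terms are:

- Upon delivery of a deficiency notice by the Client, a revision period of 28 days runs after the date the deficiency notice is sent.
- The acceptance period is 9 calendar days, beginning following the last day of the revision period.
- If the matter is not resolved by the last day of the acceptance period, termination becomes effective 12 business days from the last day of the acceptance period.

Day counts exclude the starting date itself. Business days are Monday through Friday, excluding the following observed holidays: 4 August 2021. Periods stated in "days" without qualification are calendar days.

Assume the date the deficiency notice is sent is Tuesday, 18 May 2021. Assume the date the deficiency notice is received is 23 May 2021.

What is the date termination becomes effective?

12 July 2021

Adding 28 calendar days to 18 May 2021 gives 15 June 2021, which is the last day of the revision period.
The last day of the acceptance period: 9 calendar days after 15 June 2021 is 24 June 2021.
The date termination becomes effective: counting 12 business days from Thursday, 24 June 2021 (Jun 25, Jun 28, Jun 29, Jun 30, …, Jul 8, Jul 9, Jul 12, skipping weekends) reaches Monday, 12 July 2021.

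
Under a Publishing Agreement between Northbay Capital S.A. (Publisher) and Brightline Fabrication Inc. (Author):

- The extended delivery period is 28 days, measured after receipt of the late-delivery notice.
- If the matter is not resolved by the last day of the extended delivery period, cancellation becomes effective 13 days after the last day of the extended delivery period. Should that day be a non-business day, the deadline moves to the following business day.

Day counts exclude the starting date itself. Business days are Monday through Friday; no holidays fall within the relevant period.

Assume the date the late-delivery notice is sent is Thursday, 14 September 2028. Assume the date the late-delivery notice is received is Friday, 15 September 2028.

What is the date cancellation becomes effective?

The last day of the extended delivery period: 28 calendar days after 15 September 2028 is 13 October 2028.
The date cancellation becomes effective: 13 calendar days after 13 October 2028 is 26 October 2028. 26 October 2028 is a Thursday, so no roll-forward applies.

26 October 2028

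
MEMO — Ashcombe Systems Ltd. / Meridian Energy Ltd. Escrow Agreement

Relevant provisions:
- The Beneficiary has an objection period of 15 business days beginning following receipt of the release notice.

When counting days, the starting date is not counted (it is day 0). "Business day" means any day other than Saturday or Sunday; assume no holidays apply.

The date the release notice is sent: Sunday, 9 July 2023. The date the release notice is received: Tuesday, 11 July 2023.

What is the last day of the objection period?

1 August 2023

From Tuesday, 11 July 2023, 15 business days (Jul 12, Jul 13, Jul 14, Jul 17, …, Jul 28, Jul 31, Aug 1, skipping weekends) brings us to Tuesday, 1 August 2023, which is the last day of the objection period.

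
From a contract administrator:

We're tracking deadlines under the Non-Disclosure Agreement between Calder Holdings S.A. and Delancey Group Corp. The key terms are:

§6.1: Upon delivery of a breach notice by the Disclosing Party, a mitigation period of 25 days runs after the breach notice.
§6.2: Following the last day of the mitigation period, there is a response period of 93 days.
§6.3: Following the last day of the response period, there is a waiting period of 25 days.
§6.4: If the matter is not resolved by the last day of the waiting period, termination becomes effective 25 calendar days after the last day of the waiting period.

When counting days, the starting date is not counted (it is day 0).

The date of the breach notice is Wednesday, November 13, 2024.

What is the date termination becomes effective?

Adding 25 calendar days to November 13, 2024 gives December 8, 2024, which is the last day of the mitigation period.
Adding 93 calendar days to December 8, 2024 gives March 11, 2025, which is the last day of the response period.
The last day of the waiting period: 25 calendar days after March 11, 2025 is April 5, 2025.
The date termination becomes effective: 25 calendar days after April 5, 2025 is April 30, 2025.

April 30, 2025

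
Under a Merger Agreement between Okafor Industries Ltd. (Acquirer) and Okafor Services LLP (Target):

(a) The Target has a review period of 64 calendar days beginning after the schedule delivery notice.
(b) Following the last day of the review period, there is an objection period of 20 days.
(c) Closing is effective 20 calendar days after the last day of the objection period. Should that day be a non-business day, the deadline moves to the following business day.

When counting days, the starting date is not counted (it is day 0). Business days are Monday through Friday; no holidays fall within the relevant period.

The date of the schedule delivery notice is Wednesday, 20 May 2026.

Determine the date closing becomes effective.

1 September 2026

Adding 64 calendar days to 20 May 2026 gives 23 July 2026, which is the last day of the review period.
The last day of the objection period: 23 July 2026 + 20 days = 12 August 2026.
The date closing becomes effective: 12 August 2026 + 20 days = 1 September 2026. 1 September 2026 is a Tuesday, so no roll-forward applies.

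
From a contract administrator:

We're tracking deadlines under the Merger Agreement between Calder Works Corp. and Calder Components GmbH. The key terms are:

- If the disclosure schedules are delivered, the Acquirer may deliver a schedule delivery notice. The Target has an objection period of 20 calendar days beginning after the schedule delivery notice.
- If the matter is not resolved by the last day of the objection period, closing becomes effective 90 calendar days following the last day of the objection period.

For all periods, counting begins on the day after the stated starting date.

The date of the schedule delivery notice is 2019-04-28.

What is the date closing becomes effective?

2019-08-16

The last day of the objection period: 20 calendar days after 2019-04-28 is 2019-05-18.
Adding 90 calendar days to 2019-05-18 gives 2019-08-16, which is the date closing becomes effective.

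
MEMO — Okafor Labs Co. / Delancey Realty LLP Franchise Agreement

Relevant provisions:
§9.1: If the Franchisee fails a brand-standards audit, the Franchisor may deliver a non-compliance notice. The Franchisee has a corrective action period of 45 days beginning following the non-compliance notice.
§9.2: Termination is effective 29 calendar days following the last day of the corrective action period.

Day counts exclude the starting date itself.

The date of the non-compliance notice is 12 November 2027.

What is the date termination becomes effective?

The last day of the corrective action period: 45 calendar days after 12 November 2027 is 27 December 2027.
The date termination becomes effective: 29 calendar days after 27 December 2027 is 25 January 2028.

25 January 2028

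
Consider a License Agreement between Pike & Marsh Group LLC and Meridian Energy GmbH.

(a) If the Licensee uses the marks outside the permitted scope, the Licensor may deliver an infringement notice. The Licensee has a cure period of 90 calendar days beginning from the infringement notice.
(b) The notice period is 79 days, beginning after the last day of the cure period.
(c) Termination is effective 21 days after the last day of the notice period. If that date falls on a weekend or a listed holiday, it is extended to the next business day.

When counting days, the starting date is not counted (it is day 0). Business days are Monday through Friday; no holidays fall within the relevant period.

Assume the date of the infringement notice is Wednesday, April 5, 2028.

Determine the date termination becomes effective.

October 12, 2028

The last day of the cure period: April 5, 2028 + 90 days = July 4, 2028.
Adding 79 calendar days to July 4, 2028 gives September 21, 2028, which is the last day of the notice period.
Adding 21 calendar days to September 21, 2028 gives October 12, 2028, which is the date termination becomes effective. October 12, 2028 is a Thursday, so no roll-forward applies.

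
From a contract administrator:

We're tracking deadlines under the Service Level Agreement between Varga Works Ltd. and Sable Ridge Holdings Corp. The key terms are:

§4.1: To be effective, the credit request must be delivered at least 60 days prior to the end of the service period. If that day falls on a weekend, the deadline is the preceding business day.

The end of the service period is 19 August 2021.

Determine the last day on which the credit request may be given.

19 August 2021 minus 60 days is 20 June 2021. That is a Sunday, so the deadline moves back to Friday, 18 June 2021.

18 June 2021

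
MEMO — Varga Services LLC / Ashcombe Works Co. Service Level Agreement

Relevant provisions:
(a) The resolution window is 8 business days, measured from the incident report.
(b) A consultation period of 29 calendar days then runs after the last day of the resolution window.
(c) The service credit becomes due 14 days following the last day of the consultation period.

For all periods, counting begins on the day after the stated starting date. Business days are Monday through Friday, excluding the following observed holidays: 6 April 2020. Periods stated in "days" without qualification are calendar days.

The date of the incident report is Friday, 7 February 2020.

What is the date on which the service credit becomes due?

2 April 2020

From Friday, 7 February 2020, 8 business days (Feb 10, Feb 11, Feb 12, Feb 13, Feb 14, Feb 17, Feb 18, Feb 19, skipping weekends) brings us to Wednesday, 19 February 2020, which is the last day of the resolution window.
Adding 29 calendar days to 19 February 2020 gives 19 March 2020, which is the last day of the consultation period.
The date on which the service credit becomes due: 14 calendar days after 19 March 2020 is 2 April 2020.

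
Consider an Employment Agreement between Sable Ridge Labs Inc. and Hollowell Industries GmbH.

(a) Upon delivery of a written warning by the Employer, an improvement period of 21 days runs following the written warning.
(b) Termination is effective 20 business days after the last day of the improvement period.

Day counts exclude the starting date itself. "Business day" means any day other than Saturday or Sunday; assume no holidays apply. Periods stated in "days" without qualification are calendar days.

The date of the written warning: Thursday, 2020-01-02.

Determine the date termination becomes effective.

2020-02-20

Adding 21 calendar days to 2020-01-02 gives 2020-01-23, which is the last day of the improvement period.
From Thursday, 2020-01-23, 20 business days (Jan 24, Jan 27, Jan 28, Jan 29, …, Feb 18, Feb 19, Feb 20, skipping weekends) brings us to Thursday, 2020-02-20, which is the date termination becomes effective.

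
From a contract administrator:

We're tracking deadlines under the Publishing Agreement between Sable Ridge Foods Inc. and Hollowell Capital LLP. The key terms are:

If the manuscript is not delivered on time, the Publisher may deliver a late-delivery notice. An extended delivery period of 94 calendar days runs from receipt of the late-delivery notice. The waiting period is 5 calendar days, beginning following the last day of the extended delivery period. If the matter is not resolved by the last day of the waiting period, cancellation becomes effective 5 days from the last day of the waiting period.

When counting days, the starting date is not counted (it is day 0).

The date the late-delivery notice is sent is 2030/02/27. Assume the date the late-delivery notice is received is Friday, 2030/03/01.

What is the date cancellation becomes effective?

The last day of the extended delivery period: 2030/03/01 + 94 days = 2030/06/03.
The last day of the waiting period: 2030/06/03 + 5 days = 2030/06/08.
Adding 5 calendar days to 2030/06/08 gives 2030/06/13, which is the date cancellation becomes effective.

2030/06/13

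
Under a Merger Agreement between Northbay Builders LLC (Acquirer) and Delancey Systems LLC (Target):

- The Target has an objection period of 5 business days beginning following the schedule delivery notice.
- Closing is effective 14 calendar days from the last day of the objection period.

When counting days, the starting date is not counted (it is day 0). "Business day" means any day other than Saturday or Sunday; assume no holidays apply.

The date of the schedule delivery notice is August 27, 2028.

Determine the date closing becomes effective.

From Sunday, August 27, 2028, 5 business days (Aug 28, Aug 29, Aug 30, Aug 31, Sep 1, skipping weekends) brings us to Friday, September 1, 2028, which is the last day of the objection period.
The date closing becomes effective: September 1, 2028 + 14 days = September 15, 2028.

September 15, 2028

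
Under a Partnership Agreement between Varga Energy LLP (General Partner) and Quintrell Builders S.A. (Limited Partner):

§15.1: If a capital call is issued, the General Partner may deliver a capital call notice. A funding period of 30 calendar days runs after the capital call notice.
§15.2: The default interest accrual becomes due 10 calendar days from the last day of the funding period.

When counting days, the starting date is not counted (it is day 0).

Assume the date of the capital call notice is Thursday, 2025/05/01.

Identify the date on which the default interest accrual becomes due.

The last day of the funding period: 30 calendar days after 2025/05/01 is 2025/05/31.
Adding 10 calendar days to 2025/05/31 gives 2025/06/10, which is the date on which the default interest accrual becomes due.

2025/06/10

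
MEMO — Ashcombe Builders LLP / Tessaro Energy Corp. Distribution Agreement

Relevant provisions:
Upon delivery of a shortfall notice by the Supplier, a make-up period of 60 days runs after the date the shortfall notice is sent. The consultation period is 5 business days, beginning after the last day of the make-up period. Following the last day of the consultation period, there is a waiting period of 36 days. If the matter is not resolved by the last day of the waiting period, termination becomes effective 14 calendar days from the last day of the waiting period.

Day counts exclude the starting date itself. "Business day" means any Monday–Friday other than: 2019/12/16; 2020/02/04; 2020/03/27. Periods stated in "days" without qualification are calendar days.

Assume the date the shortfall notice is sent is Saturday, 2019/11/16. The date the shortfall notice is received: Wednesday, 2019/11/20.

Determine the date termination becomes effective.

The last day of the make-up period: 2019/11/16 + 60 days = 2020/01/15.
From Wednesday, 2020/01/15, 5 business days (Jan 16, Jan 17, Jan 20, Jan 21, Jan 22, skipping weekends) brings us to Wednesday, 2020/01/22, which is the last day of the consultation period.
Adding 36 calendar days to 2020/01/22 gives 2020/02/27, which is the last day of the waiting period.
Adding 14 calendar days to 2020/02/27 gives 2020/03/12, which is the date termination becomes effective.

2020/03/12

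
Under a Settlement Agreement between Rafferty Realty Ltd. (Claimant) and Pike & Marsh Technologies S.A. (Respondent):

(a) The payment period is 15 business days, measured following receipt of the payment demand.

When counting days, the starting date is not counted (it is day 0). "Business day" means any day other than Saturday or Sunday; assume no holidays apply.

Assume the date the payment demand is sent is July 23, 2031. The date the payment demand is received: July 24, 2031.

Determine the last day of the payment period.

August 14, 2031

The last day of the payment period: counting 15 business days from Thursday, July 24, 2031 (Jul 25, Jul 28, Jul 29, Jul 30, …, Aug 12, Aug 13, Aug 14, skipping weekends) reaches Thursday, August 14, 2031.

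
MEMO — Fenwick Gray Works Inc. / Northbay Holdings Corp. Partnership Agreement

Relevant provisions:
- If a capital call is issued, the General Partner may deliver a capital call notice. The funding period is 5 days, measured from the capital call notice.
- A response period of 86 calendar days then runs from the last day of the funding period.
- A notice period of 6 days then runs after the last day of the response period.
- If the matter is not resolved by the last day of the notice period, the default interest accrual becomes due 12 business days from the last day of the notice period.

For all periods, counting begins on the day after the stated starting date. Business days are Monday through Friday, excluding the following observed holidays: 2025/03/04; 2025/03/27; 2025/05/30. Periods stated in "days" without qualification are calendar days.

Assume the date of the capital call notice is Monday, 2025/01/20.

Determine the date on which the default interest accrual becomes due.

2025/05/13

Adding 5 calendar days to 2025/01/20 gives 2025/01/25, which is the last day of the funding period.
Adding 86 calendar days to 2025/01/25 gives 2025/04/21, which is the last day of the response period.
The last day of the notice period: 2025/04/21 + 6 days = 2025/04/27.
The date on which the default interest accrual becomes due: 12 business days after Sunday, 2025/04/27, skipping weekends — Apr 28, Apr 29, Apr 30, May 1, …, May 9, May 12, May 13 — lands on Tuesday, 2025/05/13.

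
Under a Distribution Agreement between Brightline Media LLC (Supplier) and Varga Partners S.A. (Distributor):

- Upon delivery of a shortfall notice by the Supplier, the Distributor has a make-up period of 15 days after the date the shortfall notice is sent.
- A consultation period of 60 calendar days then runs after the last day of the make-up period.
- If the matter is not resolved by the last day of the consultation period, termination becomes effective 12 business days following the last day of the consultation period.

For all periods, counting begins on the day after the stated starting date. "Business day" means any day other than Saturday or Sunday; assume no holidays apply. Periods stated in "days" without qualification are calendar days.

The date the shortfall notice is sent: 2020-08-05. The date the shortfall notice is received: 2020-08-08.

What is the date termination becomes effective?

2020-11-04

Adding 15 calendar days to 2020-08-05 gives 2020-08-20, which is the last day of the make-up period.
Adding 60 calendar days to 2020-08-20 gives 2020-10-19, which is the last day of the consultation period.
The date termination becomes effective: counting 12 business days from Monday, 2020-10-19 (Oct 20, Oct 21, Oct 22, Oct 23, …, Nov 2, Nov 3, Nov 4, skipping weekends) reaches Wednesday, 2020-11-04.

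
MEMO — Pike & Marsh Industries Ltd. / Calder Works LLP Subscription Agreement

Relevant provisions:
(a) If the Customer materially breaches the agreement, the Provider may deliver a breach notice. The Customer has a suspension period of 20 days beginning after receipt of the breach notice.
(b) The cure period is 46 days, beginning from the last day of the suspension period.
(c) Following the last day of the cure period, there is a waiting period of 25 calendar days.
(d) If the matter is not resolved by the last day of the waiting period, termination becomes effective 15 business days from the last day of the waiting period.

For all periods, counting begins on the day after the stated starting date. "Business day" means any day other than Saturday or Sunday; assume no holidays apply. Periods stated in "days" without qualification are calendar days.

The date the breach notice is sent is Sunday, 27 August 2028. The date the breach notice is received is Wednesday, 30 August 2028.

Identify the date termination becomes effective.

Adding 20 calendar days to 30 August 2028 gives 19 September 2028, which is the last day of the suspension period.
Adding 46 calendar days to 19 September 2028 gives 4 November 2028, which is the last day of the cure period.
Adding 25 calendar days to 4 November 2028 gives 29 November 2028, which is the last day of the waiting period.
The date termination becomes effective: 15 business days after Wednesday, 29 November 2028, skipping weekends — Nov 30, Dec 1, Dec 4, Dec 5, …, Dec 18, Dec 19, Dec 20 — lands on Wednesday, 20 December 2028.

20 December 2028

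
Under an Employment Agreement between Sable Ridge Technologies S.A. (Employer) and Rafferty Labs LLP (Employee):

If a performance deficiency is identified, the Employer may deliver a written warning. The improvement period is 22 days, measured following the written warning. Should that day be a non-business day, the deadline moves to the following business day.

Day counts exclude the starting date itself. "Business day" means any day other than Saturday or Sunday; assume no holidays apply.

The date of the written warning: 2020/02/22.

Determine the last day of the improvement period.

The last day of the improvement period: 22 calendar days after 2020/02/22 is 2020/03/15. That falls on a Sunday, so it rolls to the next business day, Monday, 2020/03/16.

2020/03/16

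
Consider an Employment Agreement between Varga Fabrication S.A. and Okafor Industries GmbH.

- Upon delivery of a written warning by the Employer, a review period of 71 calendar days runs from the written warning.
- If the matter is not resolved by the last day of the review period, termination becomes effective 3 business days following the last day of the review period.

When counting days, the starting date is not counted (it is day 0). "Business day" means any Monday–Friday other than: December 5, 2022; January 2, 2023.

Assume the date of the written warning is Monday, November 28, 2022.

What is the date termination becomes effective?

February 10, 2023

The last day of the review period: 71 calendar days after November 28, 2022 is February 7, 2023.
The date termination becomes effective: 3 business days after Tuesday, February 7, 2023, skipping weekends — Feb 8, Feb 9, Feb 10 — lands on Friday, February 10, 2023.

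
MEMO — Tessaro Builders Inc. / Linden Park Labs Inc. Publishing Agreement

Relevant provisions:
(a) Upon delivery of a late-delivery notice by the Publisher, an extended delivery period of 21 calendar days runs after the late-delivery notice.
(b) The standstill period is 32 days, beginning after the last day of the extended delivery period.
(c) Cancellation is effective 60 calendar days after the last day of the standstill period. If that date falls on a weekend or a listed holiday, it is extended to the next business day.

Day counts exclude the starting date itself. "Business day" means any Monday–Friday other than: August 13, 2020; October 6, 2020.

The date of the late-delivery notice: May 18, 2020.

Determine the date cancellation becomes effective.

September 8, 2020

The last day of the extended delivery period: May 18, 2020 + 21 days = June 8, 2020.
The last day of the standstill period: June 8, 2020 + 32 days = July 10, 2020.
Adding 60 calendar days to July 10, 2020 gives September 8, 2020, which is the date cancellation becomes effective. September 8, 2020 is a Tuesday and is not a listed holiday, so no roll-forward applies.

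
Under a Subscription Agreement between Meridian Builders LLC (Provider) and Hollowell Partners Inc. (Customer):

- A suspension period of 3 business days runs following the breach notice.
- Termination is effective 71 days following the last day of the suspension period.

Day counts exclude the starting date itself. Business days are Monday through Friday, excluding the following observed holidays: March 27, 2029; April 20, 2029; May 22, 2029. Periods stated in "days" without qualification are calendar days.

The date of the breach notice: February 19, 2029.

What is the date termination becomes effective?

May 4, 2029

The last day of the suspension period: counting 3 business days from Monday, February 19, 2029 (Feb 20, Feb 21, Feb 22, skipping weekends) reaches Thursday, February 22, 2029.
The date termination becomes effective: 71 calendar days after February 22, 2029 is May 4, 2029.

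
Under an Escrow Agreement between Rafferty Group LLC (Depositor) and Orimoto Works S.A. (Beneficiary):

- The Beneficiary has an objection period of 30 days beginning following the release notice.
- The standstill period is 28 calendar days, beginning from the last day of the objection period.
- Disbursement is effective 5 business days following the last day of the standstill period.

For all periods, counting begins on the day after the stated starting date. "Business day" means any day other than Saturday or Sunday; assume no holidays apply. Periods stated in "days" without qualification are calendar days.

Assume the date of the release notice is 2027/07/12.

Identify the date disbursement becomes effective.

2027/09/15

Adding 30 calendar days to 2027/07/12 gives 2027/08/11, which is the last day of the objection period.
The last day of the standstill period: 28 calendar days after 2027/08/11 is 2027/09/08.
The date disbursement becomes effective: 5 business days after Wednesday, 2027/09/08, skipping weekends — Sep 9, Sep 10, Sep 13, Sep 14, Sep 15 — lands on Wednesday, 2027/09/15.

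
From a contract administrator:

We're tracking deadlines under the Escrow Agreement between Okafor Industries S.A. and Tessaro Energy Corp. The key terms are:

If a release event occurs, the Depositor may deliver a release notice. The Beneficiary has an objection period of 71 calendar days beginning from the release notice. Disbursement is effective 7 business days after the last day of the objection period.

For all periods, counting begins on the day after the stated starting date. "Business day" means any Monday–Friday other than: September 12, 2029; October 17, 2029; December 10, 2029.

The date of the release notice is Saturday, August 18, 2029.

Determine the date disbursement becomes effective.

November 6, 2029

The last day of the objection period: 71 calendar days after August 18, 2029 is October 28, 2029.
From Sunday, October 28, 2029, 7 business days (Oct 29, Oct 30, Oct 31, Nov 1, Nov 2, Nov 5, Nov 6, skipping weekends) brings us to Tuesday, November 6, 2029, which is the date disbursement becomes effective.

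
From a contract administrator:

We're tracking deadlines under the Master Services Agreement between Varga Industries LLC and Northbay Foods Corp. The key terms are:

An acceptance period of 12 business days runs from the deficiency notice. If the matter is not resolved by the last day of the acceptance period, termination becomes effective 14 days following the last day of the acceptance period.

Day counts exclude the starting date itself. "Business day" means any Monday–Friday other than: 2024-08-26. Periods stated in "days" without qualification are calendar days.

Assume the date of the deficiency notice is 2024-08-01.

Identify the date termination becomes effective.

2024-09-02

The last day of the acceptance period: counting 12 business days from Thursday, 2024-08-01 (Aug 2, Aug 5, Aug 6, Aug 7, …, Aug 15, Aug 16, Aug 19, skipping weekends) reaches Monday, 2024-08-19.
The date termination becomes effective: 2024-08-19 + 14 days = 2024-09-02.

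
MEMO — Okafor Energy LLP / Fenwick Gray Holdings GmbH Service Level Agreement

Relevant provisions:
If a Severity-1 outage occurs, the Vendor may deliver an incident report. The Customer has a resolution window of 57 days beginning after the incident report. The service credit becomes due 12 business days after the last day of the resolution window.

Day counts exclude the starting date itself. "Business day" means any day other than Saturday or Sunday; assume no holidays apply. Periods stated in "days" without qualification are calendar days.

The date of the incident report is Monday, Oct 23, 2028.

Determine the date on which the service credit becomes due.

Jan 4, 2029

The last day of the resolution window: Oct 23, 2028 + 57 days = Dec 19, 2028.
The date on which the service credit becomes due: 12 business days after Tuesday, Dec 19, 2028, skipping weekends — Dec 20, Dec 21, Dec 22, Dec 25, …, Jan 2, Jan 3, Jan 4 — lands on Thursday, Jan 4, 2029.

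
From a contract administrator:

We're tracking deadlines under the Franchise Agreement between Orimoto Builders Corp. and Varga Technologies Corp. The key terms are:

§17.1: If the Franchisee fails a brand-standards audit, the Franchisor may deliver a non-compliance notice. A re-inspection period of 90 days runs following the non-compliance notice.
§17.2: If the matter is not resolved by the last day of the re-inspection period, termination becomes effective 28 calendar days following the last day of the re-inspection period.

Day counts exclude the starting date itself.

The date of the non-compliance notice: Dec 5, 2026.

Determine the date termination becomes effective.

Apr 2, 2027

The last day of the re-inspection period: Dec 5, 2026 + 90 days = Mar 5, 2027.
The date termination becomes effective: Mar 5, 2027 + 28 days = Apr 2, 2027.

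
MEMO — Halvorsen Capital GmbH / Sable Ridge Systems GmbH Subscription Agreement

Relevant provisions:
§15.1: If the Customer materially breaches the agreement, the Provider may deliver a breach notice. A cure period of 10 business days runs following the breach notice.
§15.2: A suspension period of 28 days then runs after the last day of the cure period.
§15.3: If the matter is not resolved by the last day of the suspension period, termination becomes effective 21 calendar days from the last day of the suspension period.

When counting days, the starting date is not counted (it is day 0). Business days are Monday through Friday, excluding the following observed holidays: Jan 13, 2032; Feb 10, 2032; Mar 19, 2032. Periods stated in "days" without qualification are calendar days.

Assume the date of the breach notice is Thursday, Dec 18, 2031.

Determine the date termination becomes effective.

Feb 19, 2032

From Thursday, Dec 18, 2031, 10 business days (Dec 19, Dec 22, Dec 23, Dec 24, Dec 25, Dec 26, Dec 29, Dec 30, Dec 31, Jan 1, skipping weekends) brings us to Thursday, Jan 1, 2032, which is the last day of the cure period.
The last day of the suspension period: Jan 1, 2032 + 28 days = Jan 29, 2032.
Adding 21 calendar days to Jan 29, 2032 gives Feb 19, 2032, which is the date termination becomes effective.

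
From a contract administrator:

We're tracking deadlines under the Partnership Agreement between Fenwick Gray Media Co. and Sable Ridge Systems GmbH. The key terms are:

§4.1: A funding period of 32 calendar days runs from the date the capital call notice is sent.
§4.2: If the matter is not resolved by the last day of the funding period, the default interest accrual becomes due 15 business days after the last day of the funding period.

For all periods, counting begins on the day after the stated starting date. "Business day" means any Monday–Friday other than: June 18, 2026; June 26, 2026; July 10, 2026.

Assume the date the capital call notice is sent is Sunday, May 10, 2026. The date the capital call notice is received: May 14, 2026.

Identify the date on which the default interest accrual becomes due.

The last day of the funding period: 32 calendar days after May 10, 2026 is June 11, 2026.
From Thursday, June 11, 2026, 15 business days (Jun 12, Jun 15, Jun 16, Jun 17, …, Jul 2, Jul 3, Jul 6, skipping weekends and the listed holidays on Jun 18, Jun 26) brings us to Monday, July 6, 2026, which is the date on which the default interest accrual becomes due.

July 6, 2026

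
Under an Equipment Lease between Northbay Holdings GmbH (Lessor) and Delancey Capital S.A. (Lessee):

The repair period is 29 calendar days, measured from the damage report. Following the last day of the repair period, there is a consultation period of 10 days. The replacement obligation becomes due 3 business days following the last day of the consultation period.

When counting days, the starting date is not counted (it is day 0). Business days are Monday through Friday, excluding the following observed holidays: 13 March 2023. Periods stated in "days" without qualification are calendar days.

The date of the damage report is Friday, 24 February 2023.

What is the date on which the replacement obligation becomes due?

7 April 2023

Adding 29 calendar days to 24 February 2023 gives 25 March 2023, which is the last day of the repair period.
The last day of the consultation period: 25 March 2023 + 10 days = 4 April 2023.
The date on which the replacement obligation becomes due: 3 business days after Tuesday, 4 April 2023, skipping weekends — Apr 5, Apr 6, Apr 7 — lands on Friday, 7 April 2023.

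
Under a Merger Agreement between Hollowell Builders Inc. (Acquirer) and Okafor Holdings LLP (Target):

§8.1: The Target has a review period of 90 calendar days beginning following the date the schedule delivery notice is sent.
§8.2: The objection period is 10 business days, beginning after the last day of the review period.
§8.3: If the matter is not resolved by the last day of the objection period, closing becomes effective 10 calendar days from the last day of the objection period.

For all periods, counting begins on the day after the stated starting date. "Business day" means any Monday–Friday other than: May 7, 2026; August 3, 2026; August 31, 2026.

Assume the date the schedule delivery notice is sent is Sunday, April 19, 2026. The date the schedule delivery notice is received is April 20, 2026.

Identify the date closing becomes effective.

The last day of the review period: 90 calendar days after April 19, 2026 is July 18, 2026.
The last day of the objection period: 10 business days after Saturday, July 18, 2026, skipping weekends — Jul 20, Jul 21, Jul 22, Jul 23, Jul 24, Jul 27, Jul 28, Jul 29, Jul 30, Jul 31 — lands on Friday, July 31, 2026.
The date closing becomes effective: 10 calendar days after July 31, 2026 is August 10, 2026.

August 10, 2026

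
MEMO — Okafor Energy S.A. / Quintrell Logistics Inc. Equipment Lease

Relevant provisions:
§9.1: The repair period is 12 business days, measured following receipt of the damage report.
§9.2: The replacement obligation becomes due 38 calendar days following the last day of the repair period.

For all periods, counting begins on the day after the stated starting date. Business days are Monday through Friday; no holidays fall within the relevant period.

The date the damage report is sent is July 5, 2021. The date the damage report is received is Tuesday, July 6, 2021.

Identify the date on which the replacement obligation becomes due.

August 29, 2021

From Tuesday, July 6, 2021, 12 business days (Jul 7, Jul 8, Jul 9, Jul 12, …, Jul 20, Jul 21, Jul 22, skipping weekends) brings us to Thursday, July 22, 2021, which is the last day of the repair period.
The date on which the replacement obligation becomes due: 38 calendar days after July 22, 2021 is August 29, 2021.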